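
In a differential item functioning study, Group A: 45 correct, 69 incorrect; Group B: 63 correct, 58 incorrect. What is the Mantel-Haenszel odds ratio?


Odds_A = 45/69 = 0.6522
Odds_B = 63/58 = 1.0862
OR = Odds_A / Odds_B = 0.6522 / 1.0862
Exactly, OR = (45 * 58) / (69 * 63) = 2610 / 4347
OR = 0.6004

0.6004


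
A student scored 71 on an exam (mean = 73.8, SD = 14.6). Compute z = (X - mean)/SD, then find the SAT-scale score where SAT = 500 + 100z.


z = (X - mean) / SD = (71 - 73.8) / 14.6
z = -2.8 / 14.6
z = -0.1918
SAT-scale = SAT = 500 + 100z
Carry z at full precision (z = -2.8 / 14.6) into the conversion:
SAT-scale = 500 + 100 * (-2.8 / 14.6) = 500 + -280 / 14.6
SAT-scale = 500 + -19.1781
SAT-scale = 480.8219

480.8219


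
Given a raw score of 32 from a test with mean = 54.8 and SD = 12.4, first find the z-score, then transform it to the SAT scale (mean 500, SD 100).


z = (X - mean) / SD = (32 - 54.8) / 12.4
z = -22.8 / 12.4
z = -1.8387
SAT-scale = SAT = 500 + 100z
Carry z at full precision (z = -22.8 / 12.4) into the conversion:
SAT-scale = 500 + 100 * (-22.8 / 12.4) = 500 + -2280 / 12.4
SAT-scale = 500 + -183.871
SAT-scale = 316.129

316.129


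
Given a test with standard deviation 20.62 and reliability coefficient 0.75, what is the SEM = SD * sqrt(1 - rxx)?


SEM = SD * sqrt(1 - rxx)
SEM = 20.62 * sqrt(1 - 0.75)
SEM = 20.62 * sqrt(0.25) = 20.62 * 0.5
SEM = 10.31

10.31


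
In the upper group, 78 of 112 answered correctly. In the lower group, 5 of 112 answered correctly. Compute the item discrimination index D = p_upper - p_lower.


p_upper = 78/112 = 0.6964
p_lower = 5/112 = 0.0446
D = 0.6964 - 0.0446 = 0.6518

0.6518


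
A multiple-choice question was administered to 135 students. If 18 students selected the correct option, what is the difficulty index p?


Item difficulty p = number correct / total examinees
p = 18 / 135
p = 0.1333

0.1333


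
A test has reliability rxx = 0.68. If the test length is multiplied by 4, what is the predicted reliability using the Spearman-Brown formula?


r_new = (n * rxx) / (1 + (n-1) * rxx)
r_new = (4 * 0.68) / (1 + 3 * 0.68)
r_new = 2.72 / 3.04
r_new = 0.8947

0.8947


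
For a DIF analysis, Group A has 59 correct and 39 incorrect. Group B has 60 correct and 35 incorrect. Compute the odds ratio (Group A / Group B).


Odds_A = 59/39 = 1.5128
Odds_B = 60/35 = 1.7143
OR = Odds_A / Odds_B = 1.5128 / 1.7143
Exactly, OR = (59 * 35) / (39 * 60) = 2065 / 2340
OR = 0.8825

0.8825


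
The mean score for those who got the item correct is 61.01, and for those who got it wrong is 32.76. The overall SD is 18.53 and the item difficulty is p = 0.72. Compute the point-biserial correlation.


q = 1 - p = 0.28
rpb = ((M1 - M0) / SD) * sqrt(p * q)
rpb = ((61.01 - 32.76) / 18.53) * sqrt(0.72 * 0.28)
rpb = 0.6845

0.6845


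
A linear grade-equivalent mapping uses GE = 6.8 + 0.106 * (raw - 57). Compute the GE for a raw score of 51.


raw - median = 51 - 57 = -6
slope * diff = 0.106 * -6 = -0.636
GE = 6.8 + -0.636
GE = 6.164

6.164


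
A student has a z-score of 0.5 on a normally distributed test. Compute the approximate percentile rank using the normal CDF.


CDF(z) = 0.5 * (1 + erf(z/sqrt(2)))
erf(0.3536) = 0.3829
CDF = 0.6915
Percentile rank = 0.6915 * 100 = 69.15

69.15


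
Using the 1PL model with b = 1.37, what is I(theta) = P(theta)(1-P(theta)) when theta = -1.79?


P = 1/(1+exp(-(-1.79-1.37))) = 0.0407
I = P*(1-P) = 0.0407 * 0.9593
I = 0.039

0.039


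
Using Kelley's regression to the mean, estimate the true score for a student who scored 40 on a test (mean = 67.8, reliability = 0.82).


T_est = rxx * X + (1 - rxx) * mean
T_est = 0.82 * 40 + 0.18 * 67.8
T_est = 32.8 + 12.204
T_est = 45.004

45.004


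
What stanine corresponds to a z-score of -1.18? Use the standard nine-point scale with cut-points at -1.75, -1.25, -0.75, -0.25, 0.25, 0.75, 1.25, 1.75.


Stanine boundaries: [-1.75, -1.25, -0.75, -0.25, 0.25, 0.75, 1.25, 1.75]
z = -1.18
Check each boundary:
  z >= -1.75 -> could be stanine 2
  z >= -1.25 -> could be stanine 3
  z < -0.75
  z < -0.25
  z < 0.25
  z < 0.75
  z < 1.25
  z < 1.75
Highest qualifying boundary gives stanine = 3

3


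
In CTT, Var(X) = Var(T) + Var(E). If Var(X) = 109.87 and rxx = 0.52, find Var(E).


var_true = rxx * var_obs = 0.52 * 109.87 = 57.1324
var_error = var_obs - var_true
var_error = 109.87 - 57.1324
var_error = 52.7376

52.7376


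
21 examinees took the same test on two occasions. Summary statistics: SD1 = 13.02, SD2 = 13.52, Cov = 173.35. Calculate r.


r = cov(X,Y) / (SD_X * SD_Y)
r = 173.35 / (13.02 * 13.52)
r = 173.35 / 176.0304
r = 0.9848

0.9848


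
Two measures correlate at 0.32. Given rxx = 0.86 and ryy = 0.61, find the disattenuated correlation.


r_corrected = rxy / sqrt(rxx * ryy)
= 0.32 / sqrt(0.86 * 0.61)
= 0.32 / sqrt(0.5246)
= 0.32 / 0.724293
r_corrected = 0.4418

0.4418


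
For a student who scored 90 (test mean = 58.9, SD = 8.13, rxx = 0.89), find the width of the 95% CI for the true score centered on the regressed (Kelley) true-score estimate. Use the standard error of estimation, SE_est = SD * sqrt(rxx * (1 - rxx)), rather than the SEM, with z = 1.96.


True score estimate = 0.89*90 + 0.11*58.9 = 86.579
SE_est = SD * sqrt(rxx * (1 - rxx)) = 8.13 * sqrt(0.89 * 0.11) = 8.13 * sqrt(0.0979) = 2.543794
CI = T_est +/- z * SE_est, so width = 2 * z * SE_est = 2 * 1.96 * 2.543794
Width = 9.9717

9.9717


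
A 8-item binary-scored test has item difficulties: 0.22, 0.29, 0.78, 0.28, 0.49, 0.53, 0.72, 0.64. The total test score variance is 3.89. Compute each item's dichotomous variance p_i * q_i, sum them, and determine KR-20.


For each item, compute p_i * q_i:
  Item 1: 0.22 * 0.78 = 0.1716
  Item 2: 0.29 * 0.71 = 0.2059
  Item 3: 0.78 * 0.22 = 0.1716
  Item 4: 0.28 * 0.72 = 0.2016
  Item 5: 0.49 * 0.51 = 0.2499
  Item 6: 0.53 * 0.47 = 0.2491
  Item 7: 0.72 * 0.28 = 0.2016
  Item 8: 0.64 * 0.36 = 0.2304
Sum(p_i * q_i) = 0.1716 + 0.2059 + 0.1716 + 0.2016 + 0.2499 + 0.2491 + 0.2016 + 0.2304 = 1.6817
KR-20 = (k/(k-1)) * (1 - Sum(p_i*q_i) / Var_total)
= (8/7) * (1 - 1.6817/3.89)
= 1.1429 * 0.5677
KR-20 = 0.6488

0.6488


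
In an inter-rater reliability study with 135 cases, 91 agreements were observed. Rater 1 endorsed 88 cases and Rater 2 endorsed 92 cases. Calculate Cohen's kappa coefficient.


P_o = 91/135 = 0.674074
P_e = (88*92 + 47*43) / 18225 = 0.555117
kappa = (P_o - P_e) / (1 - P_e)
kappa = (0.674074 - 0.555117) / (1 - 0.555117)
kappa = 0.2674

0.2674


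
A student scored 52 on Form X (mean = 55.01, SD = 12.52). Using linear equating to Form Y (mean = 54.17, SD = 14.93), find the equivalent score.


slope = SD_Y / SD_X = 14.93 / 12.52 ~ 1.1925
intercept = mean_Y - slope * mean_X = 54.17 - (14.93 / 12.52) * 55.01 ~ -11.429
Y = slope * X + intercept. To avoid rounding drift from the rounded slope/intercept, evaluate the equivalent form Y = mean_Y + SD_Y * (X - mean_X) / SD_X at full precision:
Y = 54.17 + 14.93 * (52 - 55.01) / 12.52
Y = 54.17 - 14.93 * 3.01 / 12.52
Y = 54.17 - 44.9393 / 12.52
Y = 54.17 - 3.5894
Y = 50.5806

50.5806


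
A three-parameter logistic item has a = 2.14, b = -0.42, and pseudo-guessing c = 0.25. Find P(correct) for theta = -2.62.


logit = 2.14*(-2.62 - -0.42) = -4.708
P* = 1/(1 + exp(--4.708)) = 0.0089
P = 0.25 + (1 - 0.25) * 0.0089
P = 0.2567

0.2567


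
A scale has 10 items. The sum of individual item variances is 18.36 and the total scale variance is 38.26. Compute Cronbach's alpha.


alpha = (k/(k-1)) * (1 - sum(si^2)/s_total^2)
= (10/9) * (1 - 18.36/38.26)
alpha = 0.5779

0.5779


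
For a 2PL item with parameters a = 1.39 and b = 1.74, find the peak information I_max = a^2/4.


For 2PL, max info at theta = b = 1.74
I_max = a^2 / 4 = 1.39^2 / 4
= 1.9321 / 4
I_max = 0.483

0.483


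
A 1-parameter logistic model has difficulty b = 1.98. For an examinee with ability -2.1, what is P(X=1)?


theta - b = -2.1 - 1.98 = -4.08
exp(-(theta - b)) = exp(4.08) = 59.1455
P = 1 / (1 + 59.1455)
P = 0.0166

0.0166


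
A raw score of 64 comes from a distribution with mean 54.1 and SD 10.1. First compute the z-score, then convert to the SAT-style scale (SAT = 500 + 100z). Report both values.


z = (X - mean) / SD = (64 - 54.1) / 10.1
z = 9.9 / 10.1
z = 0.9802
SAT-scale = SAT = 500 + 100z
Carry z at full precision (z = 9.9 / 10.1) into the conversion:
SAT-scale = 500 + 100 * (9.9 / 10.1) = 500 + 990 / 10.1
SAT-scale = 500 + 98.0198
SAT-scale = 598.0198

598.0198


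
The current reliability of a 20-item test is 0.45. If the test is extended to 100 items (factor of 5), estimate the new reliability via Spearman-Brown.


r_new = (n * rxx) / (1 + (n-1) * rxx)
r_new = (5 * 0.45) / (1 + 4 * 0.45)
r_new = 2.25 / 2.8
r_new = 0.8036

0.8036


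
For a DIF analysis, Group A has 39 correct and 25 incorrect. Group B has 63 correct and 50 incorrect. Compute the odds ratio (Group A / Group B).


Odds_A = 39/25 = 1.56
Odds_B = 63/50 = 1.26
OR = Odds_A / Odds_B = 1.56 / 1.26
Exactly, OR = (39 * 50) / (25 * 63) = 1950 / 1575
OR = 1.2381

1.2381


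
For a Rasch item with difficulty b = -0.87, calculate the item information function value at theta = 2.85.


P = 1/(1+exp(-(2.85--0.87))) = 0.9763
I = P*(1-P) = 0.9763 * 0.0237
I = 0.0231

0.0231


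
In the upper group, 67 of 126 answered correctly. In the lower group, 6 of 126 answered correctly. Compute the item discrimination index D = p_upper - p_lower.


p_upper = 67/126 = 0.5317
p_lower = 6/126 = 0.0476
D = 0.5317 - 0.0476 = 0.4841

0.4841


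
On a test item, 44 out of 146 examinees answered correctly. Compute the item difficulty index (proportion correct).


Item difficulty p = number correct / total examinees
p = 44 / 146
p = 0.3014

0.3014


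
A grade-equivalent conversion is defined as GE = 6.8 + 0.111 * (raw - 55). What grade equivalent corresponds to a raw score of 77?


raw - median = 77 - 55 = 22
slope * diff = 0.111 * 22 = 2.442
GE = 6.8 + 2.442
GE = 9.242

9.242


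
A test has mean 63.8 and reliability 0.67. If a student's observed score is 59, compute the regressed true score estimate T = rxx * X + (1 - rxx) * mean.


T_est = rxx * X + (1 - rxx) * mean
T_est = 0.67 * 59 + 0.33 * 63.8
T_est = 39.53 + 21.054
T_est = 60.584

60.584


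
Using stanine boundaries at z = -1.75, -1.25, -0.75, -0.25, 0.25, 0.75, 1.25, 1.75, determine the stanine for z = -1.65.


Stanine boundaries: [-1.75, -1.25, -0.75, -0.25, 0.25, 0.75, 1.25, 1.75]
z = -1.65
Check each boundary:
  z >= -1.75 -> could be stanine 2
  z < -1.25
  z < -0.75
  z < -0.25
  z < 0.25
  z < 0.75
  z < 1.25
  z < 1.75
Highest qualifying boundary gives stanine = 2

2


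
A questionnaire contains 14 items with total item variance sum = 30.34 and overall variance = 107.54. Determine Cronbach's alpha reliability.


alpha = (k/(k-1)) * (1 - sum(si^2)/s_total^2)
= (14/13) * (1 - 30.34/107.54)
alpha = 0.7731

0.7731


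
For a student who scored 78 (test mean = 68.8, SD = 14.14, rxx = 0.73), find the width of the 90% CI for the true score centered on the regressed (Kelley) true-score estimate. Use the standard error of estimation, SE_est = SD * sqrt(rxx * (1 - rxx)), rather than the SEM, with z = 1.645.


True score estimate = 0.73*78 + 0.27*68.8 = 75.516
SE_est = SD * sqrt(rxx * (1 - rxx)) = 14.14 * sqrt(0.73 * 0.27) = 14.14 * sqrt(0.1971) = 6.277587
CI = T_est +/- z * SE_est, so width = 2 * z * SE_est = 2 * 1.645 * 6.277587
Width = 20.6533

20.6533


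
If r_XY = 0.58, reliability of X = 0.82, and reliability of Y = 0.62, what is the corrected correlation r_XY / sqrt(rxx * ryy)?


r_corrected = rxy / sqrt(rxx * ryy)
= 0.58 / sqrt(0.82 * 0.62)
= 0.58 / sqrt(0.5084)
= 0.58 / 0.713022
r_corrected = 0.8134

0.8134


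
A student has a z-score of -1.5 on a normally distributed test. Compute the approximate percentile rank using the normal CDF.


CDF(z) = 0.5 * (1 + erf(z/sqrt(2)))
erf(-1.0607) = -0.8664
CDF = 0.0668
Percentile rank = 0.0668 * 100 = 6.68

6.68


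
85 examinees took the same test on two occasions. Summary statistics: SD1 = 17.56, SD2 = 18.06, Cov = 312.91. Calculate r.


r = cov(X,Y) / (SD_X * SD_Y)
r = 312.91 / (17.56 * 18.06)
r = 312.91 / 317.1336
r = 0.9867

0.9867


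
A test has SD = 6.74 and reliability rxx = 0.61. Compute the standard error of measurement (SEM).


SEM = SD * sqrt(1 - rxx)
SEM = 6.74 * sqrt(1 - 0.61)
SEM = 6.74 * sqrt(0.39) = 6.74 * 0.6245
SEM = 4.2091

4.2091


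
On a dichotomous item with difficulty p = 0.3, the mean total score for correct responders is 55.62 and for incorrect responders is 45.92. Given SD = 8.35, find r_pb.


q = 1 - p = 0.7
rpb = ((M1 - M0) / SD) * sqrt(p * q)
rpb = ((55.62 - 45.92) / 8.35) * sqrt(0.3 * 0.7)
rpb = 0.5323

0.5323


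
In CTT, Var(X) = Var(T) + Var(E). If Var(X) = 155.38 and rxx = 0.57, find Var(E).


var_true = rxx * var_obs = 0.57 * 155.38 = 88.5666
var_error = var_obs - var_true
var_error = 155.38 - 88.5666
var_error = 66.8134

66.8134


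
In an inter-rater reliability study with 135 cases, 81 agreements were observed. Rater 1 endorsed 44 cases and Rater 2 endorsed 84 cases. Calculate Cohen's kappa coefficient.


P_o = 81/135 = 0.6
P_e = (44*84 + 91*51) / 18225 = 0.457449
kappa = (P_o - P_e) / (1 - P_e)
kappa = (0.6 - 0.457449) / (1 - 0.457449)
kappa = 0.2627

0.2627


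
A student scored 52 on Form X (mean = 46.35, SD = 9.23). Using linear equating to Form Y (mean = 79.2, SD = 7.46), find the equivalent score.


slope = SD_Y / SD_X = 7.46 / 9.23 ~ 0.8082
intercept = mean_Y - slope * mean_X = 79.2 - (7.46 / 9.23) * 46.35 ~ 41.7384
Y = slope * X + intercept. To avoid rounding drift from the rounded slope/intercept, evaluate the equivalent form Y = mean_Y + SD_Y * (X - mean_X) / SD_X at full precision:
Y = 79.2 + 7.46 * (52 - 46.35) / 9.23
Y = 79.2 + 7.46 * 5.65 / 9.23
Y = 79.2 + 42.149 / 9.23
Y = 79.2 + 4.5665
Y = 83.7665

83.7665


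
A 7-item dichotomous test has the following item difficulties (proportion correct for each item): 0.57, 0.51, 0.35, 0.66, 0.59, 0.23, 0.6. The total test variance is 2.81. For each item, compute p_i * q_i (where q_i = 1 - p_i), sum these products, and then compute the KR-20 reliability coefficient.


For each item, compute p_i * q_i:
  Item 1: 0.57 * 0.43 = 0.2451
  Item 2: 0.51 * 0.49 = 0.2499
  Item 3: 0.35 * 0.65 = 0.2275
  Item 4: 0.66 * 0.34 = 0.2244
  Item 5: 0.59 * 0.41 = 0.2419
  Item 6: 0.23 * 0.77 = 0.1771
  Item 7: 0.6 * 0.4 = 0.24
Sum(p_i * q_i) = 0.2451 + 0.2499 + 0.2275 + 0.2244 + 0.2419 + 0.1771 + 0.24 = 1.6059
KR-20 = (k/(k-1)) * (1 - Sum(p_i*q_i) / Var_total)
= (7/6) * (1 - 1.6059/2.81)
= 1.1667 * 0.4285
KR-20 = 0.4999

0.4999


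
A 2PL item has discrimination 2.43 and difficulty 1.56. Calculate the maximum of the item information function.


For 2PL, max info at theta = b = 1.56
I_max = a^2 / 4 = 2.43^2 / 4
= 5.9049 / 4
I_max = 1.4762

1.4762


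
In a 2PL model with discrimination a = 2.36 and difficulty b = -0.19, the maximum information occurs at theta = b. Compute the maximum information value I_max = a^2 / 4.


For 2PL, max info at theta = b = -0.19
I_max = a^2 / 4 = 2.36^2 / 4
= 5.5696 / 4
I_max = 1.3924

1.3924


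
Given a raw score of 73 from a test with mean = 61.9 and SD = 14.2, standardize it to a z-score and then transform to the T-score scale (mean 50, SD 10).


z = (X - mean) / SD = (73 - 61.9) / 14.2
z = 11.1 / 14.2
z = 0.7817
T-score = T = 50 + 10z
Carry z at full precision (z = 11.1 / 14.2) into the conversion:
T-score = 50 + 10 * (11.1 / 14.2) = 50 + 111 / 14.2
T-score = 50 + 7.8169
T-score = 57.8169

57.8169


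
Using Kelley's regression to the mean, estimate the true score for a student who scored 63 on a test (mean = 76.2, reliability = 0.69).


T_est = rxx * X + (1 - rxx) * mean
T_est = 0.69 * 63 + 0.31 * 76.2
T_est = 43.47 + 23.622
T_est = 67.092

67.092


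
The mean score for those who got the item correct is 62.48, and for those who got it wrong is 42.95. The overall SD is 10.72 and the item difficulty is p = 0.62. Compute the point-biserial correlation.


q = 1 - p = 0.38
rpb = ((M1 - M0) / SD) * sqrt(p * q)
rpb = ((62.48 - 42.95) / 10.72) * sqrt(0.62 * 0.38)
rpb = 0.8843

0.8843


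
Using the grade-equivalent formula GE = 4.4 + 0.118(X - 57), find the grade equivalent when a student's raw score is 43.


raw - median = 43 - 57 = -14
slope * diff = 0.118 * -14 = -1.652
GE = 4.4 + -1.652
GE = 2.748

2.748


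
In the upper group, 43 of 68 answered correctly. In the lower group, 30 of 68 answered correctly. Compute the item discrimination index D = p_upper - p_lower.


p_upper = 43/68 = 0.6324
p_lower = 30/68 = 0.4412
D = 0.6324 - 0.4412 = 0.1912

0.1912


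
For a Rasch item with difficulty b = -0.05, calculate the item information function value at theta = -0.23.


P = 1/(1+exp(-(-0.23--0.05))) = 0.4551
I = P*(1-P) = 0.4551 * 0.5449
I = 0.248

0.248


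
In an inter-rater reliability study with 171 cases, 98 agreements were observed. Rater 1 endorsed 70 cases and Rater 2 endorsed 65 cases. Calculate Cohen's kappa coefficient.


P_o = 98/171 = 0.573099
P_e = (70*65 + 101*106) / 29241 = 0.521733
kappa = (P_o - P_e) / (1 - P_e)
kappa = (0.573099 - 0.521733) / (1 - 0.521733)
kappa = 0.1074

0.1074


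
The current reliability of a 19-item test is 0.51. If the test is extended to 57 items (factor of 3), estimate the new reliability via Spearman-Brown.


r_new = (n * rxx) / (1 + (n-1) * rxx)
r_new = (3 * 0.51) / (1 + 2 * 0.51)
r_new = 1.53 / 2.02
r_new = 0.7574

0.7574


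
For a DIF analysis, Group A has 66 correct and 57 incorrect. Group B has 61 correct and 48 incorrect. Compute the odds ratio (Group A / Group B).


Odds_A = 66/57 = 1.1579
Odds_B = 61/48 = 1.2708
OR = Odds_A / Odds_B = 1.1579 / 1.2708
Exactly, OR = (66 * 48) / (57 * 61) = 3168 / 3477
OR = 0.9111

0.9111


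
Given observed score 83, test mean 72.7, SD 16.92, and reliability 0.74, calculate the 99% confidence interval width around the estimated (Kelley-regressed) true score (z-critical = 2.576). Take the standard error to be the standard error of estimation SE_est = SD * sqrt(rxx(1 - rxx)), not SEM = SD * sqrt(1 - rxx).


True score estimate = 0.74*83 + 0.26*72.7 = 80.322
SE_est = SD * sqrt(rxx * (1 - rxx)) = 16.92 * sqrt(0.74 * 0.26) = 16.92 * sqrt(0.1924) = 7.421691
CI = T_est +/- z * SE_est, so width = 2 * z * SE_est = 2 * 2.576 * 7.421691
Width = 38.2366

38.2366


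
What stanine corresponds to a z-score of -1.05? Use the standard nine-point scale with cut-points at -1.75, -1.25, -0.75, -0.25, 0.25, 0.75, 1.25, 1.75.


Stanine boundaries: [-1.75, -1.25, -0.75, -0.25, 0.25, 0.75, 1.25, 1.75]
z = -1.05
Check each boundary:
  z >= -1.75 -> could be stanine 2
  z >= -1.25 -> could be stanine 3
  z < -0.75
  z < -0.25
  z < 0.25
  z < 0.75
  z < 1.25
  z < 1.75
Highest qualifying boundary gives stanine = 3

3


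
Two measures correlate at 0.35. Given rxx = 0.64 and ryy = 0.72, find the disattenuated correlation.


r_corrected = rxy / sqrt(rxx * ryy)
= 0.35 / sqrt(0.64 * 0.72)
= 0.35 / sqrt(0.4608)
= 0.35 / 0.678823
r_corrected = 0.5156

0.5156


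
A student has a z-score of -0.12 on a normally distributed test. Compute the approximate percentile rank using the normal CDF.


CDF(z) = 0.5 * (1 + erf(z/sqrt(2)))
erf(-0.0849) = -0.0955
CDF = 0.4522
Percentile rank = 0.4522 * 100 = 45.22

45.22


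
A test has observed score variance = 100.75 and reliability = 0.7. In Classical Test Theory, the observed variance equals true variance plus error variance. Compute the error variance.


var_true = rxx * var_obs = 0.7 * 100.75 = 70.525
var_error = var_obs - var_true
var_error = 100.75 - 70.525
var_error = 30.225

30.225


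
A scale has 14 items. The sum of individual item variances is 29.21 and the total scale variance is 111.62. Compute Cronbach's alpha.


alpha = (k/(k-1)) * (1 - sum(si^2)/s_total^2)
= (14/13) * (1 - 29.21/111.62)
alpha = 0.7951

0.7951


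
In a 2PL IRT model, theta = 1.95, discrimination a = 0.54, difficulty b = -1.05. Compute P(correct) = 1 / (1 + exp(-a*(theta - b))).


a*(theta - b) = 0.54 * (1.95 - -1.05) = 1.62
exp(-1.62) = 0.1979
P = 1 / (1 + 0.1979)
P = 0.8348

0.8348


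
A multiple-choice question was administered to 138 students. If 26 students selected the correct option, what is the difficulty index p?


Item difficulty p = number correct / total examinees
p = 26 / 138
p = 0.1884

0.1884


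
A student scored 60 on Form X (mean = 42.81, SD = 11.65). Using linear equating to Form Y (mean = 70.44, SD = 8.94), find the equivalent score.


slope = SD_Y / SD_X = 8.94 / 11.65 ~ 0.7674
intercept = mean_Y - slope * mean_X = 70.44 - (8.94 / 11.65) * 42.81 ~ 37.5884
Y = slope * X + intercept. To avoid rounding drift from the rounded slope/intercept, evaluate the equivalent form Y = mean_Y + SD_Y * (X - mean_X) / SD_X at full precision:
Y = 70.44 + 8.94 * (60 - 42.81) / 11.65
Y = 70.44 + 8.94 * 17.19 / 11.65
Y = 70.44 + 153.6786 / 11.65
Y = 70.44 + 13.1913
Y = 83.6313

83.6313


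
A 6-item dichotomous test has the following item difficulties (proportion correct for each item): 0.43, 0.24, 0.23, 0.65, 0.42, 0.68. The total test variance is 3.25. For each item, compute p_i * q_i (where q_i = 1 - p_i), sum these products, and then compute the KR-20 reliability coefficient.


For each item, compute p_i * q_i:
  Item 1: 0.43 * 0.57 = 0.2451
  Item 2: 0.24 * 0.76 = 0.1824
  Item 3: 0.23 * 0.77 = 0.1771
  Item 4: 0.65 * 0.35 = 0.2275
  Item 5: 0.42 * 0.58 = 0.2436
  Item 6: 0.68 * 0.32 = 0.2176
Sum(p_i * q_i) = 0.2451 + 0.1824 + 0.1771 + 0.2275 + 0.2436 + 0.2176 = 1.2933
KR-20 = (k/(k-1)) * (1 - Sum(p_i*q_i) / Var_total)
= (6/5) * (1 - 1.2933/3.25)
= 1.2 * 0.6021
KR-20 = 0.7225

0.7225


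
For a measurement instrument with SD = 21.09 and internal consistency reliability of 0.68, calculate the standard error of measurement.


SEM = SD * sqrt(1 - rxx)
SEM = 21.09 * sqrt(1 - 0.68)
SEM = 21.09 * sqrt(0.32) = 21.09 * 0.565685
SEM = 11.9303

11.9303


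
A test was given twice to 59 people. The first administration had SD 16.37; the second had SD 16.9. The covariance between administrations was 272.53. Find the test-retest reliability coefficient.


r = cov(X,Y) / (SD_X * SD_Y)
r = 272.53 / (16.37 * 16.9)
r = 272.53 / 276.653
r = 0.9851

0.9851


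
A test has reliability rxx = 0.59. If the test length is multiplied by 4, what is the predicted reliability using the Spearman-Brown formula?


r_new = (n * rxx) / (1 + (n-1) * rxx)
r_new = (4 * 0.59) / (1 + 3 * 0.59)
r_new = 2.36 / 2.77
r_new = 0.852

0.852


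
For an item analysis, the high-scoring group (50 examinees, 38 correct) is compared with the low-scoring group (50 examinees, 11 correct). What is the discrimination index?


p_upper = 38/50 = 0.76
p_lower = 11/50 = 0.22
D = 0.76 - 0.22 = 0.54

0.54


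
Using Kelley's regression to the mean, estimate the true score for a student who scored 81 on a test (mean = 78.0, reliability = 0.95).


T_est = rxx * X + (1 - rxx) * mean
T_est = 0.95 * 81 + 0.05 * 78.0
T_est = 76.95 + 3.9
T_est = 80.85

80.85


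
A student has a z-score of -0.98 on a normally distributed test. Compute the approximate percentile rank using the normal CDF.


CDF(z) = 0.5 * (1 + erf(z/sqrt(2)))
erf(-0.693) = -0.6729
CDF = 0.1635
Percentile rank = 0.1635 * 100 = 16.35

16.35


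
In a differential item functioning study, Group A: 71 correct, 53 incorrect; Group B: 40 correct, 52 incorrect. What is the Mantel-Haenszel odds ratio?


Odds_A = 71/53 = 1.3396
Odds_B = 40/52 = 0.7692
OR = Odds_A / Odds_B = 1.3396 / 0.7692
Exactly, OR = (71 * 52) / (53 * 40) = 3692 / 2120
OR = 1.7415

1.7415


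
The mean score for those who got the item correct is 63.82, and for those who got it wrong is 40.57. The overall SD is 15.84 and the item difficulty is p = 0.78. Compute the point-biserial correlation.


q = 1 - p = 0.22
rpb = ((M1 - M0) / SD) * sqrt(p * q)
rpb = ((63.82 - 40.57) / 15.84) * sqrt(0.78 * 0.22)
rpb = 0.608

0.608


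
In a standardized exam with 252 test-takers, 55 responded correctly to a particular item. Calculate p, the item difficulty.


Item difficulty p = number correct / total examinees
p = 55 / 252
p = 0.2183

0.2183


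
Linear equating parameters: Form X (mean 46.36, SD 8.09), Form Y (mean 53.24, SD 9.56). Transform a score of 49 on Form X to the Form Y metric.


slope = SD_Y / SD_X = 9.56 / 8.09 ~ 1.1817
intercept = mean_Y - slope * mean_X = 53.24 - (9.56 / 8.09) * 46.36 ~ -1.5439
Y = slope * X + intercept. To avoid rounding drift from the rounded slope/intercept, evaluate the equivalent form Y = mean_Y + SD_Y * (X - mean_X) / SD_X at full precision:
Y = 53.24 + 9.56 * (49 - 46.36) / 8.09
Y = 53.24 + 9.56 * 2.64 / 8.09
Y = 53.24 + 25.2384 / 8.09
Y = 53.24 + 3.1197
Y = 56.3597

56.3597


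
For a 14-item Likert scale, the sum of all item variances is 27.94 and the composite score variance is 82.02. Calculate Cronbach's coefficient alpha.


alpha = (k/(k-1)) * (1 - sum(si^2)/s_total^2)
= (14/13) * (1 - 27.94/82.02)
alpha = 0.7101

0.7101


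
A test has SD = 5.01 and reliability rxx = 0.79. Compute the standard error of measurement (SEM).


SEM = SD * sqrt(1 - rxx)
SEM = 5.01 * sqrt(1 - 0.79)
SEM = 5.01 * sqrt(0.21) = 5.01 * 0.458258
SEM = 2.2959

2.2959


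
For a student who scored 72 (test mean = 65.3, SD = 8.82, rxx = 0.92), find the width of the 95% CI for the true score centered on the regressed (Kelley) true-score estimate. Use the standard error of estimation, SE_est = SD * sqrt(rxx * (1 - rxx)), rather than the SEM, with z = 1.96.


True score estimate = 0.92*72 + 0.08*65.3 = 71.464
SE_est = SD * sqrt(rxx * (1 - rxx)) = 8.82 * sqrt(0.92 * 0.08) = 8.82 * sqrt(0.0736) = 2.392806
CI = T_est +/- z * SE_est, so width = 2 * z * SE_est = 2 * 1.96 * 2.392806
Width = 9.3798

9.3798


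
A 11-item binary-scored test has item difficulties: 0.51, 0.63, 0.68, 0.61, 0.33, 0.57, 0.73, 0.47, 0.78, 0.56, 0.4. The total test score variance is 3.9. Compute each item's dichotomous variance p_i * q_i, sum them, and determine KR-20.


For each item, compute p_i * q_i:
  Item 1: 0.51 * 0.49 = 0.2499
  Item 2: 0.63 * 0.37 = 0.2331
  Item 3: 0.68 * 0.32 = 0.2176
  Item 4: 0.61 * 0.39 = 0.2379
  Item 5: 0.33 * 0.67 = 0.2211
  Item 6: 0.57 * 0.43 = 0.2451
  Item 7: 0.73 * 0.27 = 0.1971
  Item 8: 0.47 * 0.53 = 0.2491
  Item 9: 0.78 * 0.22 = 0.1716
  Item 10: 0.56 * 0.44 = 0.2464
  Item 11: 0.4 * 0.6 = 0.24
Sum(p_i * q_i) = 0.2499 + 0.2331 + 0.2176 + 0.2379 + 0.2211 + 0.2451 + 0.1971 + 0.2491 + 0.1716 + 0.2464 + 0.24 = 2.5089
KR-20 = (k/(k-1)) * (1 - Sum(p_i*q_i) / Var_total)
= (11/10) * (1 - 2.5089/3.9)
= 1.1 * 0.3567
KR-20 = 0.3924

0.3924


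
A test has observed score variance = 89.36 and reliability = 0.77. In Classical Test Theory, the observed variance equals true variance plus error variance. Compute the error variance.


var_true = rxx * var_obs = 0.77 * 89.36 = 68.8072
var_error = var_obs - var_true
var_error = 89.36 - 68.8072
var_error = 20.5528

20.5528


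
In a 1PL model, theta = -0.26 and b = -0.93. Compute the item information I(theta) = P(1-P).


P = 1/(1+exp(-(-0.26--0.93))) = 0.6615
I = P*(1-P) = 0.6615 * 0.3385
I = 0.2239

0.2239


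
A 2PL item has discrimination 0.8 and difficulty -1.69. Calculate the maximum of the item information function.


For 2PL, max info at theta = b = -1.69
I_max = a^2 / 4 = 0.8^2 / 4
= 0.64 / 4
I_max = 0.16

0.16


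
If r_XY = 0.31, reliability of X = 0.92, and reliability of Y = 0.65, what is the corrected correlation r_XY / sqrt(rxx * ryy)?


r_corrected = rxy / sqrt(rxx * ryy)
= 0.31 / sqrt(0.92 * 0.65)
= 0.31 / sqrt(0.598)
= 0.31 / 0.773305
r_corrected = 0.4009

0.4009


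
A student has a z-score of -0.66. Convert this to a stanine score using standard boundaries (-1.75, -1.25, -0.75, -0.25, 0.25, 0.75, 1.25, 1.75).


Stanine boundaries: [-1.75, -1.25, -0.75, -0.25, 0.25, 0.75, 1.25, 1.75]
z = -0.66
Check each boundary:
  z >= -1.75 -> could be stanine 2
  z >= -1.25 -> could be stanine 3
  z >= -0.75 -> could be stanine 4
  z < -0.25
  z < 0.25
  z < 0.75
  z < 1.25
  z < 1.75
Highest qualifying boundary gives stanine = 4

4


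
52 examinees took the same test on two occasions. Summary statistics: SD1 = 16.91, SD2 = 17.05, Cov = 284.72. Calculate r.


r = cov(X,Y) / (SD_X * SD_Y)
r = 284.72 / (16.91 * 17.05)
r = 284.72 / 288.3155
r = 0.9875

0.9875


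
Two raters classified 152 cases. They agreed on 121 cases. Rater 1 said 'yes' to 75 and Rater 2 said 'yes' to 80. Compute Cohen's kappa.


P_o = 121/152 = 0.796053
P_e = (75*80 + 77*72) / 23104 = 0.499654
kappa = (P_o - P_e) / (1 - P_e)
kappa = (0.796053 - 0.499654) / (1 - 0.499654)
kappa = 0.5924

0.5924


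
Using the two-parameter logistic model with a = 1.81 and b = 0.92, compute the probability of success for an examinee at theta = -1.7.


a*(theta - b) = 1.81 * (-1.7 - 0.92) = -4.7422
exp(--4.7422) = 114.6862
P = 1 / (1 + 114.6862)
P = 0.0086

0.0086


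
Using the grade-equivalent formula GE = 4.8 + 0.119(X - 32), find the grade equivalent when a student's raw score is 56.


raw - median = 56 - 32 = 24
slope * diff = 0.119 * 24 = 2.856
GE = 4.8 + 2.856
GE = 7.656

7.656


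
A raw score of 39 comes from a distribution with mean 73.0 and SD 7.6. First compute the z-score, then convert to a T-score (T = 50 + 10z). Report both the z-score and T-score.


z = (X - mean) / SD = (39 - 73.0) / 7.6
z = -34.0 / 7.6
z = -4.4737
T-score = T = 50 + 10z
Carry z at full precision (z = -34.0 / 7.6) into the conversion:
T-score = 50 + 10 * (-34.0 / 7.6) = 50 + -340 / 7.6
T-score = 50 + -44.7368
T-score = 5.2632

5.2632


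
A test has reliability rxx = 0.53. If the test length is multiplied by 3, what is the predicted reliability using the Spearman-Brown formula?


r_new = (n * rxx) / (1 + (n-1) * rxx)
r_new = (3 * 0.53) / (1 + 2 * 0.53)
r_new = 1.59 / 2.06
r_new = 0.7718

0.7718


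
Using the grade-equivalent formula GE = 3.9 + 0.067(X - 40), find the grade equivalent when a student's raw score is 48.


raw - median = 48 - 40 = 8
slope * diff = 0.067 * 8 = 0.536
GE = 3.9 + 0.536
GE = 4.436

4.436


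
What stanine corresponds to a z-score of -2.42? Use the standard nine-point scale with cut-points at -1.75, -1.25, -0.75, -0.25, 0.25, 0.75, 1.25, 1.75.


Stanine boundaries: [-1.75, -1.25, -0.75, -0.25, 0.25, 0.75, 1.25, 1.75]
z = -2.42
Check each boundary:
  z < -1.75
  z < -1.25
  z < -0.75
  z < -0.25
  z < 0.25
  z < 0.75
  z < 1.25
  z < 1.75
Highest qualifying boundary gives stanine = 1

1


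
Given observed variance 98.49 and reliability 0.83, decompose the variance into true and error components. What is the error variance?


var_true = rxx * var_obs = 0.83 * 98.49 = 81.7467
var_error = var_obs - var_true
var_error = 98.49 - 81.7467
var_error = 16.7433

16.7433


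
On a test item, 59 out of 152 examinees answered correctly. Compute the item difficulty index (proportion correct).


Item difficulty p = number correct / total examinees
p = 59 / 152
p = 0.3882

0.3882


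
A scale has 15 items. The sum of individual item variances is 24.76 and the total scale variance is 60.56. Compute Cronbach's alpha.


alpha = (k/(k-1)) * (1 - sum(si^2)/s_total^2)
= (15/14) * (1 - 24.76/60.56)
alpha = 0.6334

0.6334


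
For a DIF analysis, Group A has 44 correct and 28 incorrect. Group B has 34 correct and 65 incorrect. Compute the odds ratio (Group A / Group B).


Odds_A = 44/28 = 1.5714
Odds_B = 34/65 = 0.5231
OR = Odds_A / Odds_B = 1.5714 / 0.5231
Exactly, OR = (44 * 65) / (28 * 34) = 2860 / 952
OR = 3.0042

3.0042


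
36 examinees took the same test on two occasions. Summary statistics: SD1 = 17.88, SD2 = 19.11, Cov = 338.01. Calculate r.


r = cov(X,Y) / (SD_X * SD_Y)
r = 338.01 / (17.88 * 19.11)
r = 338.01 / 341.6868
r = 0.9892

0.9892


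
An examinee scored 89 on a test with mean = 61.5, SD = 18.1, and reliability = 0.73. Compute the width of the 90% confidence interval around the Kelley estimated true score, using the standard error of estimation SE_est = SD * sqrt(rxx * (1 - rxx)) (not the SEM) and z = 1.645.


True score estimate = 0.73*89 + 0.27*61.5 = 81.575
SE_est = SD * sqrt(rxx * (1 - rxx)) = 18.1 * sqrt(0.73 * 0.27) = 18.1 * sqrt(0.1971) = 8.035666
CI = T_est +/- z * SE_est, so width = 2 * z * SE_est = 2 * 1.645 * 8.035666
Width = 26.4373

26.4373


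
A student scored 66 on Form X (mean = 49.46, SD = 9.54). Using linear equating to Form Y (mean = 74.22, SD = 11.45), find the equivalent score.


slope = SD_Y / SD_X = 11.45 / 9.54 ~ 1.2002
intercept = mean_Y - slope * mean_X = 74.22 - (11.45 / 9.54) * 49.46 ~ 14.8576
Y = slope * X + intercept. To avoid rounding drift from the rounded slope/intercept, evaluate the equivalent form Y = mean_Y + SD_Y * (X - mean_X) / SD_X at full precision:
Y = 74.22 + 11.45 * (66 - 49.46) / 9.54
Y = 74.22 + 11.45 * 16.54 / 9.54
Y = 74.22 + 189.383 / 9.54
Y = 74.22 + 19.8515
Y = 94.0715

94.0715


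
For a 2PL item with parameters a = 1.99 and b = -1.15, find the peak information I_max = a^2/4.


For 2PL, max info at theta = b = -1.15
I_max = a^2 / 4 = 1.99^2 / 4
= 3.9601 / 4
I_max = 0.99

0.99


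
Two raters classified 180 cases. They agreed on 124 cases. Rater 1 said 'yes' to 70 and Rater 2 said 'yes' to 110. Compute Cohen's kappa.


P_o = 124/180 = 0.688889
P_e = (70*110 + 110*70) / 32400 = 0.475309
kappa = (P_o - P_e) / (1 - P_e)
kappa = (0.688889 - 0.475309) / (1 - 0.475309)
kappa = 0.4071

0.4071


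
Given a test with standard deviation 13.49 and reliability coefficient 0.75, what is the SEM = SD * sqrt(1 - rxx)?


SEM = SD * sqrt(1 - rxx)
SEM = 13.49 * sqrt(1 - 0.75)
SEM = 13.49 * sqrt(0.25) = 13.49 * 0.5
SEM = 6.745

6.745


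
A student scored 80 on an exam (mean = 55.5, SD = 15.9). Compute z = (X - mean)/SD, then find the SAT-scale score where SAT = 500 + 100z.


z = (X - mean) / SD = (80 - 55.5) / 15.9
z = 24.5 / 15.9
z = 1.5409
SAT-scale = SAT = 500 + 100z
Carry z at full precision (z = 24.5 / 15.9) into the conversion:
SAT-scale = 500 + 100 * (24.5 / 15.9) = 500 + 2450 / 15.9
SAT-scale = 500 + 154.0881
SAT-scale = 654.0881

654.0881


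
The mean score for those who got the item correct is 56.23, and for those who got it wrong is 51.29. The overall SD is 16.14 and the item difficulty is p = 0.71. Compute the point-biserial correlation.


q = 1 - p = 0.29
rpb = ((M1 - M0) / SD) * sqrt(p * q)
rpb = ((56.23 - 51.29) / 16.14) * sqrt(0.71 * 0.29)
rpb = 0.1389

0.1389


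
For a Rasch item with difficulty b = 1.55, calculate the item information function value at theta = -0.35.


P = 1/(1+exp(-(-0.35-1.55))) = 0.1301
I = P*(1-P) = 0.1301 * 0.8699
I = 0.1132

0.1132


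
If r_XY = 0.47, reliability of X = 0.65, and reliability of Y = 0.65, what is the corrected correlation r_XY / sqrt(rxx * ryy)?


r_corrected = rxy / sqrt(rxx * ryy)
= 0.47 / sqrt(0.65 * 0.65)
= 0.47 / sqrt(0.4225)
= 0.47 / 0.65
r_corrected = 0.7231

0.7231


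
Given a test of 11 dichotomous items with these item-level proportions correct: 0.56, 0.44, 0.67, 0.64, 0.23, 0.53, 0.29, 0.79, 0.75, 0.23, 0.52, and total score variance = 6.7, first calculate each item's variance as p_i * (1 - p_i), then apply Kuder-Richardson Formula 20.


For each item, compute p_i * q_i:
  Item 1: 0.56 * 0.44 = 0.2464
  Item 2: 0.44 * 0.56 = 0.2464
  Item 3: 0.67 * 0.33 = 0.2211
  Item 4: 0.64 * 0.36 = 0.2304
  Item 5: 0.23 * 0.77 = 0.1771
  Item 6: 0.53 * 0.47 = 0.2491
  Item 7: 0.29 * 0.71 = 0.2059
  Item 8: 0.79 * 0.21 = 0.1659
  Item 9: 0.75 * 0.25 = 0.1875
  Item 10: 0.23 * 0.77 = 0.1771
  Item 11: 0.52 * 0.48 = 0.2496
Sum(p_i * q_i) = 0.2464 + 0.2464 + 0.2211 + 0.2304 + 0.1771 + 0.2491 + 0.2059 + 0.1659 + 0.1875 + 0.1771 + 0.2496 = 2.3565
KR-20 = (k/(k-1)) * (1 - Sum(p_i*q_i) / Var_total)
= (11/10) * (1 - 2.3565/6.7)
= 1.1 * 0.6483
KR-20 = 0.7131

0.7131


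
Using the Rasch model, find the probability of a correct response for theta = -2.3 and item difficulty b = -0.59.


theta - b = -2.3 - -0.59 = -1.71
exp(-(theta - b)) = exp(1.71) = 5.529
P = 1 / (1 + 5.529)
P = 0.1532

0.1532


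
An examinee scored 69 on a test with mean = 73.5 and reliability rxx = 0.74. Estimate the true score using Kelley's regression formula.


T_est = rxx * X + (1 - rxx) * mean
T_est = 0.74 * 69 + 0.26 * 73.5
T_est = 51.06 + 19.11
T_est = 70.17

70.17


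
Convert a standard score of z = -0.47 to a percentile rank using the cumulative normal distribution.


CDF(z) = 0.5 * (1 + erf(z/sqrt(2)))
erf(-0.3323) = -0.3616
CDF = 0.3192
Percentile rank = 0.3192 * 100 = 31.92

31.92


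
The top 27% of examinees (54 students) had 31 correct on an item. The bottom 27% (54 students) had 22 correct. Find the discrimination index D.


p_upper = 31/54 = 0.5741
p_lower = 22/54 = 0.4074
D = 0.5741 - 0.4074 = 0.1667

0.1667


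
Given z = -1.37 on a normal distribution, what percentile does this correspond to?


CDF(z) = 0.5 * (1 + erf(z/sqrt(2)))
erf(-0.9687) = -0.8293
CDF = 0.0853
Percentile rank = 0.0853 * 100 = 8.53

8.53


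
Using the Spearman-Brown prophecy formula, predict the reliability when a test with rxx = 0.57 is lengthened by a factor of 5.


r_new = (n * rxx) / (1 + (n-1) * rxx)
r_new = (5 * 0.57) / (1 + 4 * 0.57)
r_new = 2.85 / 3.28
r_new = 0.8689

0.8689


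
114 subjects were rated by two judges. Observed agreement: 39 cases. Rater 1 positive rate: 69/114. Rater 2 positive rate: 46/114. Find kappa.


P_o = 39/114 = 0.342105
P_e = (69*46 + 45*68) / 12996 = 0.479686
kappa = (P_o - P_e) / (1 - P_e)
kappa = (0.342105 - 0.479686) / (1 - 0.479686)
kappa = -0.2644

-0.2644


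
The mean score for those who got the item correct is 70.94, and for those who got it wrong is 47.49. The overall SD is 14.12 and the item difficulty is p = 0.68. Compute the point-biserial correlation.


q = 1 - p = 0.32
rpb = ((M1 - M0) / SD) * sqrt(p * q)
rpb = ((70.94 - 47.49) / 14.12) * sqrt(0.68 * 0.32)
rpb = 0.7747

0.7747


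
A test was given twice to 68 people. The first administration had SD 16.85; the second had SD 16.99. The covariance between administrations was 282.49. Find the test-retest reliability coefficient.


r = cov(X,Y) / (SD_X * SD_Y)
r = 282.49 / (16.85 * 16.99)
r = 282.49 / 286.2815
r = 0.9868

0.9868


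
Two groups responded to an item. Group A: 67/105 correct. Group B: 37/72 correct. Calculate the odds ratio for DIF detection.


Odds_A = 67/38 = 1.7632
Odds_B = 37/35 = 1.0571
OR = Odds_A / Odds_B = 1.7632 / 1.0571
Exactly, OR = (67 * 35) / (38 * 37) = 2345 / 1406
OR = 1.6679

1.6679


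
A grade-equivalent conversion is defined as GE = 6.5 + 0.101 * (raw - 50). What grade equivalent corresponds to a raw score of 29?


raw - median = 29 - 50 = -21
slope * diff = 0.101 * -21 = -2.121
GE = 6.5 + -2.121
GE = 4.379

4.379


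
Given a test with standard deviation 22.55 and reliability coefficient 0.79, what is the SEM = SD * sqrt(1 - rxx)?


SEM = SD * sqrt(1 - rxx)
SEM = 22.55 * sqrt(1 - 0.79)
SEM = 22.55 * sqrt(0.21) = 22.55 * 0.458258
SEM = 10.3337

10.3337


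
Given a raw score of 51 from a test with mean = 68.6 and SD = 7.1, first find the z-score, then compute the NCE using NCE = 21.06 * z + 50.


z = (X - mean) / SD = (51 - 68.6) / 7.1
z = -17.6 / 7.1
z = -2.4789
NCE = NCE = 21.06z + 50
Carry z at full precision (z = -17.6 / 7.1) into the conversion:
NCE = 21.06 * (-17.6 / 7.1) + 50 = -370.656 / 7.1 + 50
NCE = -52.2051 + 50
NCE = -2.2051

-2.2051


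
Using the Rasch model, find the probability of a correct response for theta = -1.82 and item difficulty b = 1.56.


theta - b = -1.82 - 1.56 = -3.38
exp(-(theta - b)) = exp(3.38) = 29.3708
P = 1 / (1 + 29.3708)
P = 0.0329

0.0329


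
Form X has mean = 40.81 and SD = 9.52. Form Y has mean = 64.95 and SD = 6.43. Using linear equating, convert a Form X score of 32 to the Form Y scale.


slope = SD_Y / SD_X = 6.43 / 9.52 ~ 0.6754
intercept = mean_Y - slope * mean_X = 64.95 - (6.43 / 9.52) * 40.81 ~ 37.3861
Y = slope * X + intercept. To avoid rounding drift from the rounded slope/intercept, evaluate the equivalent form Y = mean_Y + SD_Y * (X - mean_X) / SD_X at full precision:
Y = 64.95 + 6.43 * (32 - 40.81) / 9.52
Y = 64.95 - 6.43 * 8.81 / 9.52
Y = 64.95 - 56.6483 / 9.52
Y = 64.95 - 5.9505
Y = 58.9995

58.9995
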